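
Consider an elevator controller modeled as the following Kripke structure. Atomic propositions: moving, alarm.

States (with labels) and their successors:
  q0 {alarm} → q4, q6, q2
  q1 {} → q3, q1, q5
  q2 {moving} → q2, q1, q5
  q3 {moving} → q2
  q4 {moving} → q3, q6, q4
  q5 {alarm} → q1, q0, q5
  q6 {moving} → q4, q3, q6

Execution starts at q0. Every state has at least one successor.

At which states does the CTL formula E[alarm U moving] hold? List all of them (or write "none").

{q0, q2, q3, q4, q5, q6}

States satisfying alarm: {q0, q5}.
States satisfying moving: {q2, q3, q4, q6}.
States satisfying E[alarm U moving]: {q0, q2, q3, q4, q5, q6}.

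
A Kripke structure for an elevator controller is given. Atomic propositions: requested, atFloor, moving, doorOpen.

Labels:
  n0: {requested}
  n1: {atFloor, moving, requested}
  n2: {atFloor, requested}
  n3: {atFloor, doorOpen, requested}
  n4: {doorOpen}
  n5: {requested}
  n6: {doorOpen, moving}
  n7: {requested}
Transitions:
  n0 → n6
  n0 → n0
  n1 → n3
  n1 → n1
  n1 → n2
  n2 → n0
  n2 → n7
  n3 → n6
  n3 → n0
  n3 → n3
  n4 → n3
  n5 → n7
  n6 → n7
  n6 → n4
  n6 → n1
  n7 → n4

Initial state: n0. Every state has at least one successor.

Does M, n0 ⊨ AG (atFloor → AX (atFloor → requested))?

States satisfying atFloor → AX (atFloor → requested): {n0, n1, n2, n3, n4, n5, n6, n7}.
States satisfying AG (atFloor → AX (atFloor → requested)): {n0, n1, n2, n3, n4, n5, n6, n7}.
Every state reachable from n0 satisfies atFloor → AX (atFloor → requested).
n0 ∈ Sat(AG (atFloor → AX (atFloor → requested))).

Satisfied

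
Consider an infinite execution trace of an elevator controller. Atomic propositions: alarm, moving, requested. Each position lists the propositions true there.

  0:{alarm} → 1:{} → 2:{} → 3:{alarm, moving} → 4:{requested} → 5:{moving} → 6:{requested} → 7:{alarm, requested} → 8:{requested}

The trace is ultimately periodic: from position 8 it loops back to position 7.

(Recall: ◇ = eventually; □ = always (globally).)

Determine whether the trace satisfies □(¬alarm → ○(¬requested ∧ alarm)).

Violated

¬alarm → ○(¬requested ∧ alarm) must hold at every position from 0 onward. It fails at position 1, so □(¬alarm → ○(¬requested ∧ alarm)) is false.
Positions where ¬alarm holds: 1, 2, 4, 5, 6, 8.
Check ○(¬requested ∧ alarm) at each: 1→fails, 2→ok, 4→fails, 5→fails, 6→fails, 8→fails.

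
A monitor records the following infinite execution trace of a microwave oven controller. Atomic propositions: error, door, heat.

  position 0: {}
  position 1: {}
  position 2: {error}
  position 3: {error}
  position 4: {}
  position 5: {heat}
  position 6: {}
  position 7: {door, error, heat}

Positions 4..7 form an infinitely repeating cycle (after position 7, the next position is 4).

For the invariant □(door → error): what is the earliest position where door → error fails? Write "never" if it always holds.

never

door → error holds at every position 0..7, and those are all the positions the trace ever visits, so the invariant □(door → error) is never violated.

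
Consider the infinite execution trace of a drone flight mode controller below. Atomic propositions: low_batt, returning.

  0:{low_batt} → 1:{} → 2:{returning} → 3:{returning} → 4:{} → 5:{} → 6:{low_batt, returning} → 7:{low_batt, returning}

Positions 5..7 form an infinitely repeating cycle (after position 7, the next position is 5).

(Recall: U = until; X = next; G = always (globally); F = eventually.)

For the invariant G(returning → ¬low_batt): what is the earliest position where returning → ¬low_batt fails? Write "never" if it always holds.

6

Check returning → ¬low_batt at each position in order: 0 ✓, 1 ✓, 2 ✓, 3 ✓, 4 ✓, 5 ✓.
At position 6 the labels are {low_batt, returning}, so returning → ¬low_batt is false there. This is the first violation.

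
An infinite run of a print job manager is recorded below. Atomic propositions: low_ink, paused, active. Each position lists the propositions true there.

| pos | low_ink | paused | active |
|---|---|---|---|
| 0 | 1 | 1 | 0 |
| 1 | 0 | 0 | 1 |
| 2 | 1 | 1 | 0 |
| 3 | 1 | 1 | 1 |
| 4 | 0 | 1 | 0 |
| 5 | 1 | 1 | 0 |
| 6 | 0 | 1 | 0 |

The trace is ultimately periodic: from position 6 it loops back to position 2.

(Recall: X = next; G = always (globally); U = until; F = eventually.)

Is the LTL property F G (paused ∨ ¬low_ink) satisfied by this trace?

Satisfied

G (paused ∨ ¬low_ink) holds at position 0, which is reachable from 0, so F G (paused ∨ ¬low_ink) holds.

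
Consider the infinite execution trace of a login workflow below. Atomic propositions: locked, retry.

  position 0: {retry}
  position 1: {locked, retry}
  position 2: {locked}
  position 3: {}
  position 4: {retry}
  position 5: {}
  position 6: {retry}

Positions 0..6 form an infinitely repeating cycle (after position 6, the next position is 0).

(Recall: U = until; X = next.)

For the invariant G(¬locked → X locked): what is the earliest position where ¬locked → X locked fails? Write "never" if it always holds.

3

Check ¬locked → X locked at each position in order: 0 ✓, 1 ✓, 2 ✓.
At position 3 the labels are {} and the next position 4 has {retry}, so ¬locked → X locked is false there. This is the first violation.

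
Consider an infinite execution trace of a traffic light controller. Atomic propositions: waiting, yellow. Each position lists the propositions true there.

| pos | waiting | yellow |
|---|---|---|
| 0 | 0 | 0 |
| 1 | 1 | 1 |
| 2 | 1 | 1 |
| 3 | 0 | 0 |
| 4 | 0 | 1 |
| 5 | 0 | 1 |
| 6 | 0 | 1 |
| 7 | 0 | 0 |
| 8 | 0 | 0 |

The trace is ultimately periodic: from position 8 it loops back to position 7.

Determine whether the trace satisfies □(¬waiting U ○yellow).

¬waiting U ○yellow must hold at every position from 0 onward. It fails at position 2, so □(¬waiting U ○yellow) is false.

Does not hold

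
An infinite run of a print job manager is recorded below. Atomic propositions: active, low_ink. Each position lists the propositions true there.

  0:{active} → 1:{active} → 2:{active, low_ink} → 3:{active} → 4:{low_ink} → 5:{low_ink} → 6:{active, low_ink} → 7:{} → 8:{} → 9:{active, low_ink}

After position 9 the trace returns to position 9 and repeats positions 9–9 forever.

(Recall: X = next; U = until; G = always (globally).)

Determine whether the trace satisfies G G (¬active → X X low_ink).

No

G (¬active → X X low_ink) must hold at every position from 0 onward. It fails at position 0, so G G (¬active → X X low_ink) is false.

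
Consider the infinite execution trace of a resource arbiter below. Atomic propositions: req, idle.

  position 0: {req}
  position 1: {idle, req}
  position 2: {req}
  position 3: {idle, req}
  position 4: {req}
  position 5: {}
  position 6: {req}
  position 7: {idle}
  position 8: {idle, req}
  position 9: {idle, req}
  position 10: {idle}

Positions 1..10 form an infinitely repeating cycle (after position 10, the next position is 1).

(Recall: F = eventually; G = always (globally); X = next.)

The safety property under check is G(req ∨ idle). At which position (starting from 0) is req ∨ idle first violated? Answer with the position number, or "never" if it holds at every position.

Check req ∨ idle at each position in order: 0 ✓, 1 ✓, 2 ✓, 3 ✓, 4 ✓.
At position 5 the labels are {}, so req ∨ idle is false there. This is the first violation.

5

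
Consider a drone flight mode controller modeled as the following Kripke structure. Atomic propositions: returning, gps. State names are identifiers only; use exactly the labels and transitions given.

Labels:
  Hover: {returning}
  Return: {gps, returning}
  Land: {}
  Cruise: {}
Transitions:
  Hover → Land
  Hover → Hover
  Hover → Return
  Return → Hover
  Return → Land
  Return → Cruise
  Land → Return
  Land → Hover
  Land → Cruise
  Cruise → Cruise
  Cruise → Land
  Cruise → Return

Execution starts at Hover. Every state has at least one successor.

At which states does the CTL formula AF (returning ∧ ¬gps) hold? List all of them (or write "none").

States satisfying returning ∧ ¬gps: {Hover}.
States satisfying AF (returning ∧ ¬gps): {Hover}.

{Hover}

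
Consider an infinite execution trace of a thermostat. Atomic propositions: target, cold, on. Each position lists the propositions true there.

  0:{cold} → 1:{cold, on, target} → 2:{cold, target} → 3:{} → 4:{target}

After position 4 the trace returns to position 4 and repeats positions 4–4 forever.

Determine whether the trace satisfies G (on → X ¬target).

on → X ¬target must hold at every position from 0 onward. It fails at position 1, so G (on → X ¬target) is false.
Positions where on holds: 1.
Check X ¬target at each: 1→fails.

No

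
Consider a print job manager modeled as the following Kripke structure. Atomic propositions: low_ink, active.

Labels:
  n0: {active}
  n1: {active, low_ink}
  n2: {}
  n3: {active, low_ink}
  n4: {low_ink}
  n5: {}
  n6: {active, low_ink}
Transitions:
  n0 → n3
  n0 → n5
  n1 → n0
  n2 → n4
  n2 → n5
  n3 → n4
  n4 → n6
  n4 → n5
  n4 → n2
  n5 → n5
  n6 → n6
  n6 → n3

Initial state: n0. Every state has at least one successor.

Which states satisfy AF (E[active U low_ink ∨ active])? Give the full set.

States satisfying E[active U low_ink ∨ active]: {n0, n1, n3, n4, n6}.
States satisfying AF (E[active U low_ink ∨ active]): {n0, n1, n3, n4, n6}.

{n0, n1, n3, n4, n6}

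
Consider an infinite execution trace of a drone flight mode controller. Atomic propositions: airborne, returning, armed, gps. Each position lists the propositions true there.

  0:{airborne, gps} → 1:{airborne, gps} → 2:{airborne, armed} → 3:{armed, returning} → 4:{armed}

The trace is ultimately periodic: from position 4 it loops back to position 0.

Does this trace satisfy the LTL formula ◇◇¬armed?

Yes

◇¬armed holds at position 0, which is reachable from 0, so ◇◇¬armed holds.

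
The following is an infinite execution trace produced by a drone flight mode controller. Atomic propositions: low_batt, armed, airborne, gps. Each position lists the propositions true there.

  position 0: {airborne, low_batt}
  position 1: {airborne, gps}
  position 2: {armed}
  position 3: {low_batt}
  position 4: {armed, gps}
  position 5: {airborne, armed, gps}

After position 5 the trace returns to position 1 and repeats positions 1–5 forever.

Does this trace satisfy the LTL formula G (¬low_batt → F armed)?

¬low_batt → F armed holds at every position 0..5, and those are all positions ever visited, so G (¬low_batt → F armed) holds.
Positions where ¬low_batt holds: 1, 2, 4, 5.
Check F armed at each: 1→ok, 2→ok, 4→ok, 5→ok.

Holds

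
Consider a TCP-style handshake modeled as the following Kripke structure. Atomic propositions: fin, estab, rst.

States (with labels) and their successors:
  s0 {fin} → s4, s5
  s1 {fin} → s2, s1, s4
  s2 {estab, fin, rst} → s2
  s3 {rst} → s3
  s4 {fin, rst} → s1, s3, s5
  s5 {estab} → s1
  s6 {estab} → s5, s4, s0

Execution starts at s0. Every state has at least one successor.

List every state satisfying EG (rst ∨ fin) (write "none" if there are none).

{s0, s1, s2, s3, s4}

States satisfying rst ∨ fin: {s0, s1, s2, s3, s4}.
States satisfying EG (rst ∨ fin): {s0, s1, s2, s3, s4}.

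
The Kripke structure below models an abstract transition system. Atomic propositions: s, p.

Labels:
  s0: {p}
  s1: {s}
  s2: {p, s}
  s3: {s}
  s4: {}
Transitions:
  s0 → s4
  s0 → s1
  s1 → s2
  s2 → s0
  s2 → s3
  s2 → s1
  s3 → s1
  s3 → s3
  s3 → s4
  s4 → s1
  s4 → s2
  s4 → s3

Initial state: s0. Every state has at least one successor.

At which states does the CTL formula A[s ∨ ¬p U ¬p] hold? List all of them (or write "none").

States satisfying s ∨ ¬p: {s1, s2, s3, s4}.
States satisfying ¬p: {s1, s3, s4}.
States satisfying A[s ∨ ¬p U ¬p]: {s1, s3, s4}.

{s1, s3, s4}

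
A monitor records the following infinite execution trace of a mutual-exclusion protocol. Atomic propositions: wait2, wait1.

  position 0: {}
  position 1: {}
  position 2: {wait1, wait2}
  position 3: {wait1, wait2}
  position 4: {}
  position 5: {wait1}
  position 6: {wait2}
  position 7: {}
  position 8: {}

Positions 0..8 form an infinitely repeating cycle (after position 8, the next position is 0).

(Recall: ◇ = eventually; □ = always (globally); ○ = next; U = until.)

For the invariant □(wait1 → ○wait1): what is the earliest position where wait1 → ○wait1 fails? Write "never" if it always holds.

Check wait1 → ○wait1 at each position in order: 0 ✓, 1 ✓, 2 ✓.
At position 3 the labels are {wait1, wait2} and the next position 4 has {}, so wait1 → ○wait1 is false there. This is the first violation.

3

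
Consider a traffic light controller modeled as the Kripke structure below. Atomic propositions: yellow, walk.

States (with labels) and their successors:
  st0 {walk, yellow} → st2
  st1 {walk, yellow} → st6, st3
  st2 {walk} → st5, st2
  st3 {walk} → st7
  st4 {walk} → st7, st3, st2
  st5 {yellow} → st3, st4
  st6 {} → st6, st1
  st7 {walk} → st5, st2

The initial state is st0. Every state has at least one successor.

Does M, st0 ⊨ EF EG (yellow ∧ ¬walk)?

Violated

States satisfying EG (yellow ∧ ¬walk): ∅.
States satisfying EF EG (yellow ∧ ¬walk): ∅.
No suitable path/successor from st0 witnesses the formula.
st0 ∉ Sat(EF EG (yellow ∧ ¬walk)).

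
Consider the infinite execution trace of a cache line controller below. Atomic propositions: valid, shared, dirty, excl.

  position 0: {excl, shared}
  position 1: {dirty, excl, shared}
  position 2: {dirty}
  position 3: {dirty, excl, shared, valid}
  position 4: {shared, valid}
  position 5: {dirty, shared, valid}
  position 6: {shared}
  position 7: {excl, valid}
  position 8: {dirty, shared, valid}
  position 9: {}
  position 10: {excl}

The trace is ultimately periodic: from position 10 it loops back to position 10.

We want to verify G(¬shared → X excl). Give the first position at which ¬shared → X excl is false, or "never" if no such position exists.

7

Check ¬shared → X excl at each position in order: 0 ✓, 1 ✓, 2 ✓, 3 ✓, 4 ✓, 5 ✓, 6 ✓.
At position 7 the labels are {excl, valid} and the next position 8 has {dirty, shared, valid}, so ¬shared → X excl is false there. This is the first violation.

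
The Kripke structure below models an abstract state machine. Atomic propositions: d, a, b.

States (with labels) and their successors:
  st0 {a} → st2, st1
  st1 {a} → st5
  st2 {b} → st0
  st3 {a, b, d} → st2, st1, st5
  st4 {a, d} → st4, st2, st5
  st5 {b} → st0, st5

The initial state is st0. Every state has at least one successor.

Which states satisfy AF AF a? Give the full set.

States satisfying AF a: {st0, st1, st2, st3, st4}.
States satisfying AF AF a: {st0, st1, st2, st3, st4}.

{st0, st1, st2, st3, st4}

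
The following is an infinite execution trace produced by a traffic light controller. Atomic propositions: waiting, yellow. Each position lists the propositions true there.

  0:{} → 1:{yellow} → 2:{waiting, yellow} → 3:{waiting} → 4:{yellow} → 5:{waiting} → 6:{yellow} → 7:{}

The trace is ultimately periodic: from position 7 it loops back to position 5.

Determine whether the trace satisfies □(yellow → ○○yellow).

yellow → ○○yellow must hold at every position from 0 onward. It fails at position 1, so □(yellow → ○○yellow) is false.
Positions where yellow holds: 1, 2, 4, 6.
Check ○○yellow at each: 1→fails, 2→ok, 4→ok, 6→fails.

Does not hold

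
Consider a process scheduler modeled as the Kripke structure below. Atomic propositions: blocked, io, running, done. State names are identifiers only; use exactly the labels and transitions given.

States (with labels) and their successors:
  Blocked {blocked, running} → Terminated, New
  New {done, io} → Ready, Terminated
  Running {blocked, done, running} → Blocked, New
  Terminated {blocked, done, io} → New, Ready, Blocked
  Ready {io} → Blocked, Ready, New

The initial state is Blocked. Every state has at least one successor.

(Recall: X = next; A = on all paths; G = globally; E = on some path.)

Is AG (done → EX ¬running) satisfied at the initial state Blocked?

Yes

States satisfying done → EX ¬running: {Blocked, New, Running, Terminated, Ready}.
States satisfying AG (done → EX ¬running): {Blocked, New, Running, Terminated, Ready}.
Every state reachable from Blocked satisfies done → EX ¬running.
Blocked ∈ Sat(AG (done → EX ¬running)).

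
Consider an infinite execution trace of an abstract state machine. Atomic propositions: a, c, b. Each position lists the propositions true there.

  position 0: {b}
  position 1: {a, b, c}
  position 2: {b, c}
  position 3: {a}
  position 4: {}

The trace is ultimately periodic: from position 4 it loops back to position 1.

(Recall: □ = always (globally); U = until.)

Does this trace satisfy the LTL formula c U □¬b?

Walking from position 0: at position 0, □¬b has not yet held and c fails, so c U □¬b is false.

Violated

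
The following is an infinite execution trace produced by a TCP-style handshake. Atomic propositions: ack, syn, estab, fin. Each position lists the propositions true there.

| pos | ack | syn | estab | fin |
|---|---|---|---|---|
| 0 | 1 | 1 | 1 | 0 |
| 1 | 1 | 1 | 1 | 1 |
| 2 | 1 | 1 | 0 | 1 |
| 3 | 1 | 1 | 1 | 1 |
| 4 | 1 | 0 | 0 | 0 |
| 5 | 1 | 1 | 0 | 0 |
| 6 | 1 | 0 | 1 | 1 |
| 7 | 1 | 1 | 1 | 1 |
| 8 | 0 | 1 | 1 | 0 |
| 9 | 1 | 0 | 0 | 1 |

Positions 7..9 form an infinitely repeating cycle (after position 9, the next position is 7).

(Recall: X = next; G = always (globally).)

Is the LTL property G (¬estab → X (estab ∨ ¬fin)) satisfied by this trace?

¬estab → X (estab ∨ ¬fin) holds at every position 0..9, and those are all positions ever visited, so G (¬estab → X (estab ∨ ¬fin)) holds.
Positions where ¬estab holds: 2, 4, 5, 9.
Check X (estab ∨ ¬fin) at each: 2→ok, 4→ok, 5→ok, 9→ok.

Yes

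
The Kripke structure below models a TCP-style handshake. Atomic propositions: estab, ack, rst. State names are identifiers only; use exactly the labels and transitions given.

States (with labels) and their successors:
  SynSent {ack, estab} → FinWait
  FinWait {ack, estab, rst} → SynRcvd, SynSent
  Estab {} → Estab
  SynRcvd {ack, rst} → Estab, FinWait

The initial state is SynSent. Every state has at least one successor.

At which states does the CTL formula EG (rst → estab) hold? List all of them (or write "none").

States satisfying rst → estab: {SynSent, FinWait, Estab}.
States satisfying EG (rst → estab): {SynSent, FinWait, Estab}.

{SynSent, FinWait, Estab}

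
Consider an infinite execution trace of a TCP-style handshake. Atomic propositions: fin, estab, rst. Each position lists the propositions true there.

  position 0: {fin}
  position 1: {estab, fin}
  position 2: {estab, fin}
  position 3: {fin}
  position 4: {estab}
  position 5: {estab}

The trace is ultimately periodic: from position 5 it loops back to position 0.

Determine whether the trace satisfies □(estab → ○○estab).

estab → ○○estab must hold at every position from 0 onward. It fails at position 1, so □(estab → ○○estab) is false.
Positions where estab holds: 1, 2, 4, 5.
Check ○○estab at each: 1→fails, 2→ok, 4→fails, 5→ok.

No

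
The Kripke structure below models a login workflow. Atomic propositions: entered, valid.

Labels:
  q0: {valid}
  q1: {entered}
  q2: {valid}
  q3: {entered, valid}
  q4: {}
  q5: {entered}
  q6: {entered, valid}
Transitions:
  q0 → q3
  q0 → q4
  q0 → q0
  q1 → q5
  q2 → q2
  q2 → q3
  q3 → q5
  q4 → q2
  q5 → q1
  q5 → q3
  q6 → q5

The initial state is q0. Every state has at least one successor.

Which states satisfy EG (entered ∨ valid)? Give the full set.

States satisfying entered ∨ valid: {q0, q1, q2, q3, q5, q6}.
States satisfying EG (entered ∨ valid): {q0, q1, q2, q3, q5, q6}.

{q0, q1, q2, q3, q5, q6}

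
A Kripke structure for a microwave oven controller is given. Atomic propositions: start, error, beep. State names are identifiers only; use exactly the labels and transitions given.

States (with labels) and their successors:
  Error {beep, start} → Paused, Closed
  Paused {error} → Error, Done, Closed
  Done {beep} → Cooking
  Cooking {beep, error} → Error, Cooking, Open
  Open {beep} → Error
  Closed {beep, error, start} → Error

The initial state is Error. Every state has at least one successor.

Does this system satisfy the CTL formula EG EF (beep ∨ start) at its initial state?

States satisfying EF (beep ∨ start): {Error, Paused, Done, Cooking, Open, Closed}.
States satisfying EG EF (beep ∨ start): {Error, Paused, Done, Cooking, Open, Closed}.
Error ∈ Sat(EG EF (beep ∨ start)).

Yes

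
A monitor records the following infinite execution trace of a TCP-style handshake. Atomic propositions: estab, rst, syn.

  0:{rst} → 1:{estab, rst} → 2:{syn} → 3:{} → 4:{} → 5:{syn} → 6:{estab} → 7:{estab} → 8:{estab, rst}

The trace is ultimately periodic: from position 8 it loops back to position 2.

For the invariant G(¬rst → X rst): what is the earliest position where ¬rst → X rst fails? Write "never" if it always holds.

2

Check ¬rst → X rst at each position in order: 0 ✓, 1 ✓.
At position 2 the labels are {syn} and the next position 3 has {}, so ¬rst → X rst is false there. This is the first violation.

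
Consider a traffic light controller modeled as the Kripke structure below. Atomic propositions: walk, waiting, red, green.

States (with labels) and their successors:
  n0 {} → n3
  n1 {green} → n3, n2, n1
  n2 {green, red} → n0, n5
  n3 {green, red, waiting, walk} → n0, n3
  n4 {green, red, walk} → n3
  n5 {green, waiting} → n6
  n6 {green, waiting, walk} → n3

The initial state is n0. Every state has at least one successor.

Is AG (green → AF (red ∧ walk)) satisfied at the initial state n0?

Yes

States satisfying green → AF (red ∧ walk): {n0, n2, n3, n4, n5, n6}.
States satisfying AG (green → AF (red ∧ walk)): {n0, n2, n3, n4, n5, n6}.
Every state reachable from n0 satisfies green → AF (red ∧ walk).
n0 ∈ Sat(AG (green → AF (red ∧ walk))).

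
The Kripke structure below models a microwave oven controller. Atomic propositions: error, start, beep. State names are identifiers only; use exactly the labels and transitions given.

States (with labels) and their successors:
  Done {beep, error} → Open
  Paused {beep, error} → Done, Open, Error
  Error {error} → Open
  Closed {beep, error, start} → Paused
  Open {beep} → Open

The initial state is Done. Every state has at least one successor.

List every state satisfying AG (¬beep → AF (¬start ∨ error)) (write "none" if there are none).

{Done, Paused, Error, Closed, Open}

States satisfying ¬beep → AF (¬start ∨ error): {Done, Paused, Error, Closed, Open}.
States satisfying AG (¬beep → AF (¬start ∨ error)): {Done, Paused, Error, Closed, Open}.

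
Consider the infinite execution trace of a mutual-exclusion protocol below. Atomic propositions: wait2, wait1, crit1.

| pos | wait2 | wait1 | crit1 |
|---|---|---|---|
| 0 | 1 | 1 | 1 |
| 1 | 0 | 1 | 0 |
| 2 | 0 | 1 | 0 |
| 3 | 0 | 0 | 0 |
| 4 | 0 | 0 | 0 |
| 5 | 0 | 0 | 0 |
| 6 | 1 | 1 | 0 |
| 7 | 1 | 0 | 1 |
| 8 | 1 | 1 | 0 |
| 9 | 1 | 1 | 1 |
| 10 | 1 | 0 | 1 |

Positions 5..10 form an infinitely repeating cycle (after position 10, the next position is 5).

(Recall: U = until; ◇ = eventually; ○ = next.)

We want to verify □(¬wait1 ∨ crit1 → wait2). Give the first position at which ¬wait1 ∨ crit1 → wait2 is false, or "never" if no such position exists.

Check ¬wait1 ∨ crit1 → wait2 at each position in order: 0 ✓, 1 ✓, 2 ✓.
At position 3 the labels are {}, so ¬wait1 ∨ crit1 → wait2 is false there. This is the first violation.

3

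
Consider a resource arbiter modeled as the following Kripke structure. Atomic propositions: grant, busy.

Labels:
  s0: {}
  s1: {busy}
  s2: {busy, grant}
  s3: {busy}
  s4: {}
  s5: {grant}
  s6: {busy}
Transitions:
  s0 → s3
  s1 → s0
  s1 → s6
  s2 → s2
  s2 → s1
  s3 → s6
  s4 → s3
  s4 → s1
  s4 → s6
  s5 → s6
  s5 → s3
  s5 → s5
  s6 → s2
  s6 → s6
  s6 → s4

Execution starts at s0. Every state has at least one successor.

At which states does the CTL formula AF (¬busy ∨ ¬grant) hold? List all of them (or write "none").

{s0, s1, s3, s4, s5, s6}

States satisfying ¬busy ∨ ¬grant: {s0, s1, s3, s4, s5, s6}.
States satisfying AF (¬busy ∨ ¬grant): {s0, s1, s3, s4, s5, s6}.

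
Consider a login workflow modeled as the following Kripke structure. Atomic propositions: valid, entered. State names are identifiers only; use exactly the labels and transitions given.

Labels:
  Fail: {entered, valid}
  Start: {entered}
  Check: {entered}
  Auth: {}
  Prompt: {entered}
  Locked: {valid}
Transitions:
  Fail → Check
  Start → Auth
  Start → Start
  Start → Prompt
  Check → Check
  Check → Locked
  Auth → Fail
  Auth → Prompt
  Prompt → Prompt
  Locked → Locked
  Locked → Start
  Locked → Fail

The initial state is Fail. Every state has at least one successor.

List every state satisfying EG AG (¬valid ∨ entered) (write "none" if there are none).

{Prompt}

States satisfying AG (¬valid ∨ entered): {Prompt}.
States satisfying EG AG (¬valid ∨ entered): {Prompt}.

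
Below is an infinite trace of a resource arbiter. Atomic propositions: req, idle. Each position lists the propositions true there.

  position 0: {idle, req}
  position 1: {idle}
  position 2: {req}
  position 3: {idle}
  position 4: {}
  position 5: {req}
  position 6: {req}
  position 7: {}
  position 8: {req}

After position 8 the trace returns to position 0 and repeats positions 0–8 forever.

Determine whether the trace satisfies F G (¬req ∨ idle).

G (¬req ∨ idle) is false at every position 0..8, so it never becomes true and F G (¬req ∨ idle) fails.

Violated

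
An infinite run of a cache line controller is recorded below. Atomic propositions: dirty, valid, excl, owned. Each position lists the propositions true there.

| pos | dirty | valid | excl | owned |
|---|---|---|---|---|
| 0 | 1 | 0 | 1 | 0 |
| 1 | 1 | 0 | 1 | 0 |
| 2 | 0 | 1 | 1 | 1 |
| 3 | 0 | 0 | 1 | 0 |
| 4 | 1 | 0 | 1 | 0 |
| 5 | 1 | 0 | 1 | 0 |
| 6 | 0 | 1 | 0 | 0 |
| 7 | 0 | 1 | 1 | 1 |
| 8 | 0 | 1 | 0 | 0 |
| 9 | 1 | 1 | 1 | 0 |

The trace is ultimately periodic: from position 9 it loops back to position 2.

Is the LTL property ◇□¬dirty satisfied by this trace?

Violated

□¬dirty is false at every position 0..9, so it never becomes true and ◇□¬dirty fails.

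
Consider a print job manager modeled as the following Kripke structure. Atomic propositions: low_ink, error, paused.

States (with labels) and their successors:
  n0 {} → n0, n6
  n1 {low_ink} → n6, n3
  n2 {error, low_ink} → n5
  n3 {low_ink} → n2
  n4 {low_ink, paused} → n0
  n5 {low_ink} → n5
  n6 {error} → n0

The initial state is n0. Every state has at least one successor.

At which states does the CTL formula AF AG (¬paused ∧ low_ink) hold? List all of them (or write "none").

{n2, n3, n5}

States satisfying AG (¬paused ∧ low_ink): {n2, n3, n5}.
States satisfying AF AG (¬paused ∧ low_ink): {n2, n3, n5}.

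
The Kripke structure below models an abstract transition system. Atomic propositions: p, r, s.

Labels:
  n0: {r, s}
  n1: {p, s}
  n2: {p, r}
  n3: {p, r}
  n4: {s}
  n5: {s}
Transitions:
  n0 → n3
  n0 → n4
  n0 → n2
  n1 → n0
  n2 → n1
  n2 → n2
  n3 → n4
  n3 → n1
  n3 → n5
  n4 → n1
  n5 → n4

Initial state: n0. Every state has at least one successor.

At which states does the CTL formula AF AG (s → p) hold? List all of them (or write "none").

none

States satisfying AG (s → p): ∅.
States satisfying AF AG (s → p): ∅.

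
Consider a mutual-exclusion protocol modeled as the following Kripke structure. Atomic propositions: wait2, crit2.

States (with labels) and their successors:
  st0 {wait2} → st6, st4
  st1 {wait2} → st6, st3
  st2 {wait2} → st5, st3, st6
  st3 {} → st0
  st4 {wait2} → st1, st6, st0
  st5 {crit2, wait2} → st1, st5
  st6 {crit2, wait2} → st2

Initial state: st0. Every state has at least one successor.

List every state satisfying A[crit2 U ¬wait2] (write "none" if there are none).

{st3}

States satisfying crit2: {st5, st6}.
States satisfying ¬wait2: {st3}.
States satisfying A[crit2 U ¬wait2]: {st3}.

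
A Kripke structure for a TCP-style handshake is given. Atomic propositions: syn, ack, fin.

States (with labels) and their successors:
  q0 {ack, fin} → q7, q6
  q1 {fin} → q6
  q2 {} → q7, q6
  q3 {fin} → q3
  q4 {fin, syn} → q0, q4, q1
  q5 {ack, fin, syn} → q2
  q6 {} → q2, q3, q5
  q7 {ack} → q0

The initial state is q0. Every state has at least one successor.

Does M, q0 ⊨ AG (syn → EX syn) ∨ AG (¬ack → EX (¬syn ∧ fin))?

States satisfying syn → EX syn: {q0, q1, q2, q3, q4, q6, q7}.
States satisfying AG (syn → EX syn): {q3}.
States satisfying ¬ack → EX (¬syn ∧ fin): {q0, q3, q4, q5, q6, q7}.
States satisfying AG (¬ack → EX (¬syn ∧ fin)): {q3}.
States satisfying AG (syn → EX syn) ∨ AG (¬ack → EX (¬syn ∧ fin)): {q3}.
q0 ∉ Sat(AG (syn → EX syn) ∨ AG (¬ack → EX (¬syn ∧ fin))).

Does not hold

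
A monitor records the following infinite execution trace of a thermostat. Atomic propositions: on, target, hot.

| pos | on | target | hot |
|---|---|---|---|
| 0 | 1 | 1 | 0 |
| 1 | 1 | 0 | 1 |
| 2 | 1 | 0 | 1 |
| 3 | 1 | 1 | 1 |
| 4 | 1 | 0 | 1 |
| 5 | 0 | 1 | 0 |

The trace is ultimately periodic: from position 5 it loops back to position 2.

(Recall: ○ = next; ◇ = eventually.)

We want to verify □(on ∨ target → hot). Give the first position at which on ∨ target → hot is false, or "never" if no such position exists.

At position 0 the labels are {on, target}, so on ∨ target → hot is false there. This is the first violation.

0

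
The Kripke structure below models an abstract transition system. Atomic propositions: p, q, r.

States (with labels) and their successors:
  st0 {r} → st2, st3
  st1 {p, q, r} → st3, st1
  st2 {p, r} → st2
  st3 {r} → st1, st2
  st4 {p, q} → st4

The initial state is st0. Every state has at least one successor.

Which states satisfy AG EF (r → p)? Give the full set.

States satisfying EF (r → p): {st0, st1, st2, st3, st4}.
States satisfying AG EF (r → p): {st0, st1, st2, st3, st4}.

{st0, st1, st2, st3, st4}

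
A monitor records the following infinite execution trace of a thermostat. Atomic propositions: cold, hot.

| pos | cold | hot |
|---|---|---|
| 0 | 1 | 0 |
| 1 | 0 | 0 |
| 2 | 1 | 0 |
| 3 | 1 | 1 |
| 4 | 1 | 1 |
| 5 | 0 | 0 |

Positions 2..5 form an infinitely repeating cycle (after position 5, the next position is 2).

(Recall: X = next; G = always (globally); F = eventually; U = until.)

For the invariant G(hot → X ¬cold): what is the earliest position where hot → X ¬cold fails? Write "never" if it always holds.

Check hot → X ¬cold at each position in order: 0 ✓, 1 ✓, 2 ✓.
At position 3 the labels are {cold, hot} and the next position 4 has {cold, hot}, so hot → X ¬cold is false there. This is the first violation.

3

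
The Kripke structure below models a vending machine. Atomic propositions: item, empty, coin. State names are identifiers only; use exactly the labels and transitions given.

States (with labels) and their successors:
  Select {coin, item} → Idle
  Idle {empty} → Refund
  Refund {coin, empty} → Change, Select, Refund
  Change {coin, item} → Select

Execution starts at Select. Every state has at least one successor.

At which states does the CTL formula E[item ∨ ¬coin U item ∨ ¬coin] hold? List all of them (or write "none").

{Select, Idle, Change}

States satisfying item ∨ ¬coin: {Select, Idle, Change}.
States satisfying E[item ∨ ¬coin U item ∨ ¬coin]: {Select, Idle, Change}.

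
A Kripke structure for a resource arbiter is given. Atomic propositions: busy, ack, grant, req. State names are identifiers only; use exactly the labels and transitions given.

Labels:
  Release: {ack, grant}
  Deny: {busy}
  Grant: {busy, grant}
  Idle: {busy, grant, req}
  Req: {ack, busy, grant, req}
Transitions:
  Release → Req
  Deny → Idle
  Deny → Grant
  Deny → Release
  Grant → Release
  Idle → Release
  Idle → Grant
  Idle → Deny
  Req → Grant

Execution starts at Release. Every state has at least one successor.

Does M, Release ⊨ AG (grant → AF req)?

States satisfying grant → AF req: {Release, Deny, Grant, Idle, Req}.
States satisfying AG (grant → AF req): {Release, Deny, Grant, Idle, Req}.
Every state reachable from Release satisfies grant → AF req.
Release ∈ Sat(AG (grant → AF req)).

Satisfied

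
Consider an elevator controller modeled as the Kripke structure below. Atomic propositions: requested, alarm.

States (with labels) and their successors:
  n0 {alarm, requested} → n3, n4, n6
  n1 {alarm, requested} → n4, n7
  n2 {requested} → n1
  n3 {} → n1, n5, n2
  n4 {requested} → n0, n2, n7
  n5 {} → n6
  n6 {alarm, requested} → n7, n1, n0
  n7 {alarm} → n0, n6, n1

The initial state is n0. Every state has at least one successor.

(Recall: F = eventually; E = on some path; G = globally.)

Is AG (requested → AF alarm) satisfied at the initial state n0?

States satisfying requested → AF alarm: {n0, n1, n2, n3, n4, n5, n6, n7}.
States satisfying AG (requested → AF alarm): {n0, n1, n2, n3, n4, n5, n6, n7}.
Every state reachable from n0 satisfies requested → AF alarm.
n0 ∈ Sat(AG (requested → AF alarm)).

Yes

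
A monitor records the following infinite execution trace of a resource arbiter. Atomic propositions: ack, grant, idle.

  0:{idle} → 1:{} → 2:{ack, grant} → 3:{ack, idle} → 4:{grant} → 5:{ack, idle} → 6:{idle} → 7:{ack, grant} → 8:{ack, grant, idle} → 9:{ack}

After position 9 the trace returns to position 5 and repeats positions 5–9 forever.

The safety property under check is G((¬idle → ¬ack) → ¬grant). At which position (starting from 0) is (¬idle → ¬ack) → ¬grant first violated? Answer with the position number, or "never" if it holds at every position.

4

Check (¬idle → ¬ack) → ¬grant at each position in order: 0 ✓, 1 ✓, 2 ✓, 3 ✓.
At position 4 the labels are {grant}, so (¬idle → ¬ack) → ¬grant is false there. This is the first violation.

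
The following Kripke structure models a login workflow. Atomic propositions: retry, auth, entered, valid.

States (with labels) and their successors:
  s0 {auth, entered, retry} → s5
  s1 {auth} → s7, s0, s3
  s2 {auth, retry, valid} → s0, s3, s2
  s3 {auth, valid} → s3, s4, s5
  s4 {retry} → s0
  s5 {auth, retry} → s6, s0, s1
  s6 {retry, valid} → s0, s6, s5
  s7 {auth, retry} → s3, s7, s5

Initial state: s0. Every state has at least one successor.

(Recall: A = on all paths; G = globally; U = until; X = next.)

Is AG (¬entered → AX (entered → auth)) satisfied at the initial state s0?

Satisfied

States satisfying ¬entered → AX (entered → auth): {s0, s1, s2, s3, s4, s5, s6, s7}.
States satisfying AG (¬entered → AX (entered → auth)): {s0, s1, s2, s3, s4, s5, s6, s7}.
Every state reachable from s0 satisfies ¬entered → AX (entered → auth).
s0 ∈ Sat(AG (¬entered → AX (entered → auth))).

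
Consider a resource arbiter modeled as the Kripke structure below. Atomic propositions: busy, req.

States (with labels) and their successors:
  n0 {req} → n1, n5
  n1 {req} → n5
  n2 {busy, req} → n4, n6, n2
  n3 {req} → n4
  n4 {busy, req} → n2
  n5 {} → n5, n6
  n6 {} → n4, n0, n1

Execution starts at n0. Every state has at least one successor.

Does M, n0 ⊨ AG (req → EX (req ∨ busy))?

States satisfying req → EX (req ∨ busy): {n0, n2, n3, n4, n5, n6}.
States satisfying AG (req → EX (req ∨ busy)): ∅.
n1 is reachable from n0 and violates req → EX (req ∨ busy), so AG fails at n0.
n0 ∉ Sat(AG (req → EX (req ∨ busy))).

No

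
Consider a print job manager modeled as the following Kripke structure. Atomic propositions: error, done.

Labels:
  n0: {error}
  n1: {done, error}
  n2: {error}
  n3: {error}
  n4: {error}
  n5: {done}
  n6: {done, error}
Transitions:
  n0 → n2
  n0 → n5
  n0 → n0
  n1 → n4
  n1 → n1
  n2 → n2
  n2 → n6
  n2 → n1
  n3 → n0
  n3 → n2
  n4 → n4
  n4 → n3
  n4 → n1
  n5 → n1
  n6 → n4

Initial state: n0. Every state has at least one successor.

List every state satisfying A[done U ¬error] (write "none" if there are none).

{n5}

States satisfying done: {n1, n5, n6}.
States satisfying ¬error: {n5}.
States satisfying A[done U ¬error]: {n5}.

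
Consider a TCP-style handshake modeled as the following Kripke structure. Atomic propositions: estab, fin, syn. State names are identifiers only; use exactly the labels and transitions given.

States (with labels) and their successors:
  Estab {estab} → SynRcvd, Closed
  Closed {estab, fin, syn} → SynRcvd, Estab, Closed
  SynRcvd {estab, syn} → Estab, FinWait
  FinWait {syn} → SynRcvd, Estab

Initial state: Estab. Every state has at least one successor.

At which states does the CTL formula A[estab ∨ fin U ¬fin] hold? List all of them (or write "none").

{Estab, SynRcvd, FinWait}

States satisfying estab ∨ fin: {Estab, Closed, SynRcvd}.
States satisfying ¬fin: {Estab, SynRcvd, FinWait}.
States satisfying A[estab ∨ fin U ¬fin]: {Estab, SynRcvd, FinWait}.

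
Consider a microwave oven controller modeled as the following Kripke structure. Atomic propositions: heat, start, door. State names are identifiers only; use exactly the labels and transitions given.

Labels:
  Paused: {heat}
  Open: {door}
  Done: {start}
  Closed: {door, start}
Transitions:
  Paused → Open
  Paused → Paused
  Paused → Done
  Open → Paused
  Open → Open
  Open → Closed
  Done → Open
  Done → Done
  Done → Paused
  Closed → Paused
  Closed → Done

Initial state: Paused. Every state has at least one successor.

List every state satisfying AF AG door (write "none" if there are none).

none

States satisfying AG door: ∅.
States satisfying AF AG door: ∅.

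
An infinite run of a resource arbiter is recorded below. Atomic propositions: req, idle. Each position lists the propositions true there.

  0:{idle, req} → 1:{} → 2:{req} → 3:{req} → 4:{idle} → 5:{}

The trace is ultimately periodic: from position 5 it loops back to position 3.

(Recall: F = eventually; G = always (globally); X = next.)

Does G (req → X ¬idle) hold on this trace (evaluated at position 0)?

req → X ¬idle must hold at every position from 0 onward. It fails at position 3, so G (req → X ¬idle) is false.
Positions where req holds: 0, 2, 3.
Check X ¬idle at each: 0→ok, 2→ok, 3→fails.

No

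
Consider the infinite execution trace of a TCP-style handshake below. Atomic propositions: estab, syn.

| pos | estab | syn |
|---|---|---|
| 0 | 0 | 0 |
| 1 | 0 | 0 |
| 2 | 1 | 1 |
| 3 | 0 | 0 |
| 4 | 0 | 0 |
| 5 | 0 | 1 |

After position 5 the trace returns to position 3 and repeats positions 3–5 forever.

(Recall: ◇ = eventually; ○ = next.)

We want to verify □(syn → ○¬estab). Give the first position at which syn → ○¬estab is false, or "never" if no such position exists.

never

syn → ○¬estab holds at every position 0..5, and those are all the positions the trace ever visits, so the invariant □(syn → ○¬estab) is never violated.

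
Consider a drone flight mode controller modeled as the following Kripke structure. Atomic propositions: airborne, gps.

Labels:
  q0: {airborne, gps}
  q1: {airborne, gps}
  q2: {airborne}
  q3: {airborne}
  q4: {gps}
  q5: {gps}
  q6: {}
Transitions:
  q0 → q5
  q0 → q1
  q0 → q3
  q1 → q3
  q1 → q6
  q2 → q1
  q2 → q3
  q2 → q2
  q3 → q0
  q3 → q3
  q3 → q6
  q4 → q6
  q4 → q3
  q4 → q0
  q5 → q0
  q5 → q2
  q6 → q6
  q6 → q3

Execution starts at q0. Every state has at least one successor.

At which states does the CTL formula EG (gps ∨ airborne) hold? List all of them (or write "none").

{q0, q1, q2, q3, q4, q5}

States satisfying gps ∨ airborne: {q0, q1, q2, q3, q4, q5}.
States satisfying EG (gps ∨ airborne): {q0, q1, q2, q3, q4, q5}.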